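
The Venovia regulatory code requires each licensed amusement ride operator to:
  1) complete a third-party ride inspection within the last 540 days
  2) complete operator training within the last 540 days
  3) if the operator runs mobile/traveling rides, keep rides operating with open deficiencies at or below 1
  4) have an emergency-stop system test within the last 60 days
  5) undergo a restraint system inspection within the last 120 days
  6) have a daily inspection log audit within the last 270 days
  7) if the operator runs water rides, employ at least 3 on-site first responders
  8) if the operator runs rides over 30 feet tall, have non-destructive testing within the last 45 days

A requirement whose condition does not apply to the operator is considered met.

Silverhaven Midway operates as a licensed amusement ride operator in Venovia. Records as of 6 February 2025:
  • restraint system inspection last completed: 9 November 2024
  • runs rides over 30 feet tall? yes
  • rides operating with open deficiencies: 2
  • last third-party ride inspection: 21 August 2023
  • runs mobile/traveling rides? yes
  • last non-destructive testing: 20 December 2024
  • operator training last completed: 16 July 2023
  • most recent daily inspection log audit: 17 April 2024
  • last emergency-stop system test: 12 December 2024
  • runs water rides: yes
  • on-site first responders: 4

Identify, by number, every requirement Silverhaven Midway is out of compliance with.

2, 3, 6, 8

1. third-party ride inspection 535 days ago vs limit 540 → met
2. operator training 571 days ago vs limit 540 → not met
3. condition 'runs mobile/traveling rides' holds; rides operating with open deficiencies 2 > 1 → not met
4. emergency-stop system test 56 days ago vs limit 60 → met
5. restraint system inspection 89 days ago vs limit 120 → met
6. daily inspection log audit 295 days ago vs limit 270 → not met
7. condition 'runs water rides' holds; on-site first responders 4 ≥ 3 → met
8. condition 'runs rides over 30 feet tall' holds; non-destructive testing 48 days ago vs limit 45 → not met
Not met: 2, 3, 6, 8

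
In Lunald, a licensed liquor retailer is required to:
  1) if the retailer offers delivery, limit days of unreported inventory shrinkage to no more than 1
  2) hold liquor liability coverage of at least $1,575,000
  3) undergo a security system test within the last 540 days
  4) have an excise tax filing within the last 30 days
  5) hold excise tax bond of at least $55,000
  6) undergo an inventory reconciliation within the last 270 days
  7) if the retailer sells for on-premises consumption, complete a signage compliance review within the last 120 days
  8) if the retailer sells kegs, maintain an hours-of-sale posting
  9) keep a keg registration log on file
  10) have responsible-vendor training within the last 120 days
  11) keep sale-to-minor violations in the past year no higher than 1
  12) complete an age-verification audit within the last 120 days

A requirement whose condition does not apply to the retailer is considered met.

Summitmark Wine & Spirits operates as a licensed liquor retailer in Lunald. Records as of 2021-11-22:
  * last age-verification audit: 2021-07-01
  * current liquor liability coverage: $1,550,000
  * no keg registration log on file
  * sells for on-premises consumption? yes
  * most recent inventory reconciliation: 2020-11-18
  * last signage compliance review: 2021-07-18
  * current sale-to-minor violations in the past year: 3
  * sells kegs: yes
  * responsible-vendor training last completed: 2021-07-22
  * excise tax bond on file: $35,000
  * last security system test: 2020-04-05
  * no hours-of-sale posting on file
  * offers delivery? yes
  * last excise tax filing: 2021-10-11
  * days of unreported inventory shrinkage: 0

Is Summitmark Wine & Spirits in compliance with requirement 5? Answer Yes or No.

No

5. excise tax bond $35,000 < $55,000 → not met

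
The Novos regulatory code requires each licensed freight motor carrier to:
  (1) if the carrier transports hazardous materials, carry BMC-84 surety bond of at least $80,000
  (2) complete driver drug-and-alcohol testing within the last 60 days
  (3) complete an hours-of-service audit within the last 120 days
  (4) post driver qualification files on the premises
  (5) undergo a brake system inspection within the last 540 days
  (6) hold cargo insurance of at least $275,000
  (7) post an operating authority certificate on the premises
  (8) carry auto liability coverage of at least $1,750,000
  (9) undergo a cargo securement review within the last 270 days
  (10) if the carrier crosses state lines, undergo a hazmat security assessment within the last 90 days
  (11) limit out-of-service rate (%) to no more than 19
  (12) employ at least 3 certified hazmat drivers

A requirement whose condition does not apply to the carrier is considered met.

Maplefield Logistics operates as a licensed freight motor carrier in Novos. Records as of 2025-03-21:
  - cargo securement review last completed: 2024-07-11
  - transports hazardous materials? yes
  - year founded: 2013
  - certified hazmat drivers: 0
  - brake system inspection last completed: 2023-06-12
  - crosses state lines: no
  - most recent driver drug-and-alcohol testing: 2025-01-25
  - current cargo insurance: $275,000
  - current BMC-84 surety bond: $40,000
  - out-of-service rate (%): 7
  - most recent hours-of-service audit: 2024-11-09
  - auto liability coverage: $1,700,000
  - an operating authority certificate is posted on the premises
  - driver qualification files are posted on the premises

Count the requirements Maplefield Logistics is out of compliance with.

5

1. condition 'transports hazardous materials' holds; BMC-84 surety bond $40,000 < $80,000 → not met
2. driver drug-and-alcohol testing 55 days ago vs limit 60 → met
3. hours-of-service audit 132 days ago vs limit 120 → not met
4. driver qualification files present → met
5. brake system inspection 648 days ago vs limit 540 → not met
6. cargo insurance $275,000 ≥ $275,000 → met
7. operating authority certificate present → met
8. auto liability coverage $1,700,000 < $1,750,000 → not met
9. cargo securement review 253 days ago vs limit 270 → met
10. condition 'crosses state lines' does not hold → requirement n/a → met
11. out-of-service rate (%) 7 ≤ 19 → met
12. certified hazmat drivers 0 < 3 → not met
Not met: 5 of 12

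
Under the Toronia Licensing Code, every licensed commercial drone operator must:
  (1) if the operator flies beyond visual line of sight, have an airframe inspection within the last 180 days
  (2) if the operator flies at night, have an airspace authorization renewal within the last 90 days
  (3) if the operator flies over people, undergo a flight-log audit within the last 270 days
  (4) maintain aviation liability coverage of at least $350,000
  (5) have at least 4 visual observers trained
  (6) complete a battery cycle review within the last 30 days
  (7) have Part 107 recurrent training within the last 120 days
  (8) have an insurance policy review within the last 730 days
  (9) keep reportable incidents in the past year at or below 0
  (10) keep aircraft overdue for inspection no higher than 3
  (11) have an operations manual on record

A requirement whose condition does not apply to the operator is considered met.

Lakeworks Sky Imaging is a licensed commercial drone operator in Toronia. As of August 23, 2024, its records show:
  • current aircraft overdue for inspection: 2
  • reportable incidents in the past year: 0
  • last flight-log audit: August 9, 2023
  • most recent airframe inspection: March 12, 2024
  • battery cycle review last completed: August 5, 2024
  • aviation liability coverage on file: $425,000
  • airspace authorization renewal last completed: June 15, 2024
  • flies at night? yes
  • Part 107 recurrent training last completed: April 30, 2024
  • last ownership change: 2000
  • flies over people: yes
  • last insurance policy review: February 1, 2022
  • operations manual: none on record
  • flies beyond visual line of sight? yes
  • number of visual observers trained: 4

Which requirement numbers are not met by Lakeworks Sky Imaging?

1. condition 'flies beyond visual line of sight' holds; airframe inspection 164 days ago vs limit 180 → met
2. condition 'flies at night' holds; airspace authorization renewal 69 days ago vs limit 90 → met
3. condition 'flies over people' holds; flight-log audit 380 days ago vs limit 270 → not met
4. aviation liability coverage $425,000 ≥ $350,000 → met
5. visual observers trained 4 ≥ 4 → met
6. battery cycle review 18 days ago vs limit 30 → met
7. Part 107 recurrent training 115 days ago vs limit 120 → met
8. insurance policy review 934 days ago vs limit 730 → not met
9. reportable incidents in the past year 0 ≤ 0 → met
10. aircraft overdue for inspection 2 ≤ 3 → met
11. operations manual absent → not met
Not met: 3, 8, 11

3, 8, 11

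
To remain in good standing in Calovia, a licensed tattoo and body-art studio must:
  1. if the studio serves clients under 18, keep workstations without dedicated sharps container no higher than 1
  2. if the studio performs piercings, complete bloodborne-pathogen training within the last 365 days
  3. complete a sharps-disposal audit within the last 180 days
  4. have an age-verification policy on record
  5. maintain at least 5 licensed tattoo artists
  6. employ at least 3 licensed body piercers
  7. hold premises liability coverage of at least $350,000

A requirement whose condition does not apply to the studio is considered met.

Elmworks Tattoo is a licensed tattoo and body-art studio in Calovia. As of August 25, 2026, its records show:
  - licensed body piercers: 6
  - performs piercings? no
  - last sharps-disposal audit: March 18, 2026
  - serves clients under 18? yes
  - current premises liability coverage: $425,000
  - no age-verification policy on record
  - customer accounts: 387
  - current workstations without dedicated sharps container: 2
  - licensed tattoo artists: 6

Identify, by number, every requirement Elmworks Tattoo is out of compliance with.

1, 4

1. condition 'serves clients under 18' holds; workstations without dedicated sharps container 2 > 1 → not met
2. condition 'performs piercings' does not hold → requirement n/a → met
3. sharps-disposal audit 160 days ago vs limit 180 → met
4. age-verification policy absent → not met
5. licensed tattoo artists 6 ≥ 5 → met
6. licensed body piercers 6 ≥ 3 → met
7. premises liability coverage $425,000 ≥ $350,000 → met
Not met: 1, 4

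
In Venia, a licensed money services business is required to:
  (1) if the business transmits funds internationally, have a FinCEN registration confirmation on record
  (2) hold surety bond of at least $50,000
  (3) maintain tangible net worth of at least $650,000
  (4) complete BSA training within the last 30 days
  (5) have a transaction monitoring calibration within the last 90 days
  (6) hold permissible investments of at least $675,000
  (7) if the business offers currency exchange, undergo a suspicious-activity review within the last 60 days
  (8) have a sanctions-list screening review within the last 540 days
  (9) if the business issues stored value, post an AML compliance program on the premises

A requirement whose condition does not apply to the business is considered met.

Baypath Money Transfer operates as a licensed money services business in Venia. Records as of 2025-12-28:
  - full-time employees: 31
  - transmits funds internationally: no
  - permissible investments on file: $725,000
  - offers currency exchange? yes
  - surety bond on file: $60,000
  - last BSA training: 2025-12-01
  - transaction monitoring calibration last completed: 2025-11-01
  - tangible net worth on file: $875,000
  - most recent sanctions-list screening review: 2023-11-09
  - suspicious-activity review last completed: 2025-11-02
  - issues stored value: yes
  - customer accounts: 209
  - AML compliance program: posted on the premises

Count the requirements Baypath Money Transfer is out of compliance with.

1. condition 'transmits funds internationally' does not hold → requirement n/a → met
2. surety bond $60,000 ≥ $50,000 → met
3. tangible net worth $875,000 ≥ $650,000 → met
4. BSA training 27 days ago vs limit 30 → met
5. transaction monitoring calibration 57 days ago vs limit 90 → met
6. permissible investments $725,000 ≥ $675,000 → met
7. condition 'offers currency exchange' holds; suspicious-activity review 56 days ago vs limit 60 → met
8. sanctions-list screening review 780 days ago vs limit 540 → not met
9. condition 'issues stored value' holds; AML compliance program present → met
Not met: 1 of 9

1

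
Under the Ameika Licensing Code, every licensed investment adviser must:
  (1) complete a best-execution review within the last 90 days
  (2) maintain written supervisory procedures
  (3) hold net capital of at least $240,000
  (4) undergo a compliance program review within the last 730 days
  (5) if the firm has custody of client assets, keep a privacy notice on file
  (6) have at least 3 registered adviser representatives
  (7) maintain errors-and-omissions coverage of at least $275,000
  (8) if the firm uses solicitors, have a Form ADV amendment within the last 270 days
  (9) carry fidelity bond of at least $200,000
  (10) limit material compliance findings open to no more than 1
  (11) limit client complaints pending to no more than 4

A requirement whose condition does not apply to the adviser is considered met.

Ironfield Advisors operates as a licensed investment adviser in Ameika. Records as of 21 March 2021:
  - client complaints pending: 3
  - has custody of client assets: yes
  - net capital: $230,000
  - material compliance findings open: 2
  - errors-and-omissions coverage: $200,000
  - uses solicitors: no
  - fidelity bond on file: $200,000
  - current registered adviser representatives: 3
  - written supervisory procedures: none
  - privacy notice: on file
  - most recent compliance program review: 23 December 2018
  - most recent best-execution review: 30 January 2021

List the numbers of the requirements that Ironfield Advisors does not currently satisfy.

2, 3, 4, 7, 10

1. best-execution review 50 days ago vs limit 90 → met
2. written supervisory procedures absent → not met
3. net capital $230,000 < $240,000 → not met
4. compliance program review 819 days ago vs limit 730 → not met
5. condition 'has custody of client assets' holds; privacy notice present → met
6. registered adviser representatives 3 ≥ 3 → met
7. errors-and-omissions coverage $200,000 < $275,000 → not met
8. condition 'uses solicitors' does not hold → requirement n/a → met
9. fidelity bond $200,000 ≥ $200,000 → met
10. material compliance findings open 2 > 1 → not met
11. client complaints pending 3 ≤ 4 → met
Not met: 2, 3, 4, 7, 10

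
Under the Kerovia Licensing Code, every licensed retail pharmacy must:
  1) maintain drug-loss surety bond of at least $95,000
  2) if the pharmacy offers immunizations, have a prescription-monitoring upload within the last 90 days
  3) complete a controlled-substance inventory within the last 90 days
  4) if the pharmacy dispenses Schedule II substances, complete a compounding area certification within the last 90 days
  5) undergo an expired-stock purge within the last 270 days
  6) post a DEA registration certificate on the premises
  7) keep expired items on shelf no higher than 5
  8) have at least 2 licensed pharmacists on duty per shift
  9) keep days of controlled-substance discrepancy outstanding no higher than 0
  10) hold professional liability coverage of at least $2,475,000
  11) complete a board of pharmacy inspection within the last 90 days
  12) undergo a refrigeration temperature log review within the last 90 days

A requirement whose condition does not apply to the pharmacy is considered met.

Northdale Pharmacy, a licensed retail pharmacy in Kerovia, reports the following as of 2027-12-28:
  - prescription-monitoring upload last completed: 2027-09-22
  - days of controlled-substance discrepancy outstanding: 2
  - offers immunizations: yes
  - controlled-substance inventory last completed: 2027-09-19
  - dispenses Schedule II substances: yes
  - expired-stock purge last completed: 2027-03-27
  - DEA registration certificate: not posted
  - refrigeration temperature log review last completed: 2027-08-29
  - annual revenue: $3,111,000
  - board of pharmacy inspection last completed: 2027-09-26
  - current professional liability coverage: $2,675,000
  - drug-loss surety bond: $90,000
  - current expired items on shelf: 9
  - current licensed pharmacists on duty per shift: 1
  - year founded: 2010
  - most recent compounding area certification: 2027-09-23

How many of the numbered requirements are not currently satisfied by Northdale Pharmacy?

1. drug-loss surety bond $90,000 < $95,000 → not met
2. condition 'offers immunizations' holds; prescription-monitoring upload 97 days ago vs limit 90 → not met
3. controlled-substance inventory 100 days ago vs limit 90 → not met
4. condition 'dispenses Schedule II substances' holds; compounding area certification 96 days ago vs limit 90 → not met
5. expired-stock purge 276 days ago vs limit 270 → not met
6. DEA registration certificate absent → not met
7. expired items on shelf 9 > 5 → not met
8. licensed pharmacists on duty per shift 1 < 2 → not met
9. days of controlled-substance discrepancy outstanding 2 > 0 → not met
10. professional liability coverage $2,675,000 ≥ $2,475,000 → met
11. board of pharmacy inspection 93 days ago vs limit 90 → not met
12. refrigeration temperature log review 121 days ago vs limit 90 → not met
Not met: 11 of 12

11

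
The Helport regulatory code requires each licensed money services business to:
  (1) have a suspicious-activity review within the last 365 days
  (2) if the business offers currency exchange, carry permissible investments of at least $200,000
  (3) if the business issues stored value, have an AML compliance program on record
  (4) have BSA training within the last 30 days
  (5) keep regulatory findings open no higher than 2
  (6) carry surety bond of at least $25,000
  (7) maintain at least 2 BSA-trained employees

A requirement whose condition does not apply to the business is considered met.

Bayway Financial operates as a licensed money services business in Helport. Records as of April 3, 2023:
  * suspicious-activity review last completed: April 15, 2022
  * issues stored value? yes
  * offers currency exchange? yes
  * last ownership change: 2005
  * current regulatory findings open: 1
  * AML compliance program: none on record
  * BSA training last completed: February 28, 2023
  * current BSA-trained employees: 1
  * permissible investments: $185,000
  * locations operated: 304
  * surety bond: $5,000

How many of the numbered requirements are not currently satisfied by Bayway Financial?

5

1. suspicious-activity review 353 days ago vs limit 365 → met
2. condition 'offers currency exchange' holds; permissible investments $185,000 < $200,000 → not met
3. condition 'issues stored value' holds; AML compliance program absent → not met
4. BSA training 34 days ago vs limit 30 → not met
5. regulatory findings open 1 ≤ 2 → met
6. surety bond $5,000 < $25,000 → not met
7. BSA-trained employees 1 < 2 → not met
Not met: 5 of 7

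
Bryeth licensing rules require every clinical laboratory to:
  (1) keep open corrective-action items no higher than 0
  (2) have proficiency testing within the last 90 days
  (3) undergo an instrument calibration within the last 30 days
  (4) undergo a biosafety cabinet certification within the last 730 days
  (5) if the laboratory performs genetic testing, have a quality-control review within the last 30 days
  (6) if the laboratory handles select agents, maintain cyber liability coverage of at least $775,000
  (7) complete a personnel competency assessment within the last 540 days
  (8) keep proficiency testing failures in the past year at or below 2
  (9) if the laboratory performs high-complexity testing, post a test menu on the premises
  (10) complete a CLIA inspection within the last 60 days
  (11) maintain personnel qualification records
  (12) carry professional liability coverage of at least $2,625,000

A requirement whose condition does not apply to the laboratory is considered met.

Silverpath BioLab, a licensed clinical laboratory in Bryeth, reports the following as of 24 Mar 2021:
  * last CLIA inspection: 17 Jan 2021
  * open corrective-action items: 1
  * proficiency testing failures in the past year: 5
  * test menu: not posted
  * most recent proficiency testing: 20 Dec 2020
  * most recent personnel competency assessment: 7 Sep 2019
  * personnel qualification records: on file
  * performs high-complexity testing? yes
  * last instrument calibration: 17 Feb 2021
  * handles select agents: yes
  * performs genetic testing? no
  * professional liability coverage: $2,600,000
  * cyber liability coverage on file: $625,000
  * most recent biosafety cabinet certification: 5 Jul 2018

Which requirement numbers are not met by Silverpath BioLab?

1, 2, 3, 4, 6, 7, 8, 9, 10, 12

1. open corrective-action items 1 > 0 → not met
2. proficiency testing 94 days ago vs limit 90 → not met
3. instrument calibration 35 days ago vs limit 30 → not met
4. biosafety cabinet certification 993 days ago vs limit 730 → not met
5. condition 'performs genetic testing' does not hold → requirement n/a → met
6. condition 'handles select agents' holds; cyber liability coverage $625,000 < $775,000 → not met
7. personnel competency assessment 564 days ago vs limit 540 → not met
8. proficiency testing failures in the past year 5 > 2 → not met
9. condition 'performs high-complexity testing' holds; test menu absent → not met
10. CLIA inspection 66 days ago vs limit 60 → not met
11. personnel qualification records present → met
12. professional liability coverage $2,600,000 < $2,625,000 → not met
Not met: 1, 2, 3, 4, 6, 7, 8, 9, 10, 12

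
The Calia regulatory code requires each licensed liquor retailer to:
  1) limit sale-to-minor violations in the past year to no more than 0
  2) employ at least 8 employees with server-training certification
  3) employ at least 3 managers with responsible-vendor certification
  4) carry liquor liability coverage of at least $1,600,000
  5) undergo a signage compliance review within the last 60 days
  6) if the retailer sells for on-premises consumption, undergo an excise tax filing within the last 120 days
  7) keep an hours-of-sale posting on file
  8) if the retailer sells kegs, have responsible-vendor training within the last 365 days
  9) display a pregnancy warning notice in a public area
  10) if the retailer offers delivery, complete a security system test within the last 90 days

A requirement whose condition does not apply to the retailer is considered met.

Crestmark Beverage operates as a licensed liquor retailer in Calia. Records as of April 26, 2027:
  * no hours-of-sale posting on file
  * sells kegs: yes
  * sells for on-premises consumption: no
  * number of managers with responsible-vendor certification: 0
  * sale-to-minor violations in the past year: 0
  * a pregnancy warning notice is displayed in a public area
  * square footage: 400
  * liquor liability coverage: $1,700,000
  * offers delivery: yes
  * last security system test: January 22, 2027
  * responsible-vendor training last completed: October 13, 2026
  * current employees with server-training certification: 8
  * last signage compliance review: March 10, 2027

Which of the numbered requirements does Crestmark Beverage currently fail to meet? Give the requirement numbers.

1. sale-to-minor violations in the past year 0 ≤ 0 → met
2. employees with server-training certification 8 ≥ 8 → met
3. managers with responsible-vendor certification 0 < 3 → not met
4. liquor liability coverage $1,700,000 ≥ $1,600,000 → met
5. signage compliance review 47 days ago vs limit 60 → met
6. condition 'sells for on-premises consumption' does not hold → requirement n/a → met
7. hours-of-sale posting absent → not met
8. condition 'sells kegs' holds; responsible-vendor training 195 days ago vs limit 365 → met
9. pregnancy warning notice present → met
10. condition 'offers delivery' holds; security system test 94 days ago vs limit 90 → not met
Not met: 3, 7, 10

3, 7, 10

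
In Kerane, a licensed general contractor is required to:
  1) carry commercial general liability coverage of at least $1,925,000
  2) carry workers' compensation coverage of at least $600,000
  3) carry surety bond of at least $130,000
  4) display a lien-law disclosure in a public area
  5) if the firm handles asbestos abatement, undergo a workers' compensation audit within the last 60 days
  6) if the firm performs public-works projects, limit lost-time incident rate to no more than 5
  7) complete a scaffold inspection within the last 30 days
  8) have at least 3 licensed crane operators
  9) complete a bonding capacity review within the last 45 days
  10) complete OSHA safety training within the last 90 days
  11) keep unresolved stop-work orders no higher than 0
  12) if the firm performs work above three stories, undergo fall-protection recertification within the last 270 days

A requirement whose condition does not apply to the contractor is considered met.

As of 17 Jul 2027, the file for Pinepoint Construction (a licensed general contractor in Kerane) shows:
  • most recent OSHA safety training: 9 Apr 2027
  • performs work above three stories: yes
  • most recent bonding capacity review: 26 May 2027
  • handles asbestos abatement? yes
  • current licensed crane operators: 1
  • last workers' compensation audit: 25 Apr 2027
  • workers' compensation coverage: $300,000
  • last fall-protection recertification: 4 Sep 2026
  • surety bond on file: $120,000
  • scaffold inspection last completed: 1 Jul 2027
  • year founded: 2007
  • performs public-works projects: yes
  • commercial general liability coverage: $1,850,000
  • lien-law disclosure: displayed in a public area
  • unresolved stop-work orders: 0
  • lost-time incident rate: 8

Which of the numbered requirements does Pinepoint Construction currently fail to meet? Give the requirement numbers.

1. commercial general liability coverage $1,850,000 < $1,925,000 → not met
2. workers' compensation coverage $300,000 < $600,000 → not met
3. surety bond $120,000 < $130,000 → not met
4. lien-law disclosure present → met
5. condition 'handles asbestos abatement' holds; workers' compensation audit 83 days ago vs limit 60 → not met
6. condition 'performs public-works projects' holds; lost-time incident rate 8 > 5 → not met
7. scaffold inspection 16 days ago vs limit 30 → met
8. licensed crane operators 1 < 3 → not met
9. bonding capacity review 52 days ago vs limit 45 → not met
10. OSHA safety training 99 days ago vs limit 90 → not met
11. unresolved stop-work orders 0 ≤ 0 → met
12. condition 'performs work above three stories' holds; fall-protection recertification 316 days ago vs limit 270 → not met
Not met: 1, 2, 3, 5, 6, 8, 9, 10, 12

1, 2, 3, 5, 6, 8, 9, 10, 12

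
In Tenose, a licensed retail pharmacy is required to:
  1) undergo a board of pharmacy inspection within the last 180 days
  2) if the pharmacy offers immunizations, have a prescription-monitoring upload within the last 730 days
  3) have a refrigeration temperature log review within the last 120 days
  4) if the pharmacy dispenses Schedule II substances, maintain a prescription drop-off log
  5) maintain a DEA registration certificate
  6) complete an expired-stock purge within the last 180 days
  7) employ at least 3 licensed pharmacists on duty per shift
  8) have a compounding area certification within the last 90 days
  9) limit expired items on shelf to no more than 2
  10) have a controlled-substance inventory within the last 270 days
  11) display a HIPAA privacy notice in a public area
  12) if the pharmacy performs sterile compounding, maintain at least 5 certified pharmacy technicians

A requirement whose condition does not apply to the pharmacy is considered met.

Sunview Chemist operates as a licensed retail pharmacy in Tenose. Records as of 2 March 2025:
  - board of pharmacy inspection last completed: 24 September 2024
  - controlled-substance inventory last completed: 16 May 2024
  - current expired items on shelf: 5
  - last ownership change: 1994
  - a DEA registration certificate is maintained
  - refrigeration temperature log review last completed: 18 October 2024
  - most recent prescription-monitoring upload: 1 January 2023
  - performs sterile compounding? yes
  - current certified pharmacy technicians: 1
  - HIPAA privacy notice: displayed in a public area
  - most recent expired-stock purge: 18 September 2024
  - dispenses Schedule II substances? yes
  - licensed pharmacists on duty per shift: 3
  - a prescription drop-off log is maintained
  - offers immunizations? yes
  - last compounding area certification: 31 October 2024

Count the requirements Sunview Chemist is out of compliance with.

6

1. board of pharmacy inspection 159 days ago vs limit 180 → met
2. condition 'offers immunizations' holds; prescription-monitoring upload 791 days ago vs limit 730 → not met
3. refrigeration temperature log review 135 days ago vs limit 120 → not met
4. condition 'dispenses Schedule II substances' holds; prescription drop-off log present → met
5. DEA registration certificate present → met
6. expired-stock purge 165 days ago vs limit 180 → met
7. licensed pharmacists on duty per shift 3 ≥ 3 → met
8. compounding area certification 122 days ago vs limit 90 → not met
9. expired items on shelf 5 > 2 → not met
10. controlled-substance inventory 290 days ago vs limit 270 → not met
11. HIPAA privacy notice present → met
12. condition 'performs sterile compounding' holds; certified pharmacy technicians 1 < 5 → not met
Not met: 6 of 12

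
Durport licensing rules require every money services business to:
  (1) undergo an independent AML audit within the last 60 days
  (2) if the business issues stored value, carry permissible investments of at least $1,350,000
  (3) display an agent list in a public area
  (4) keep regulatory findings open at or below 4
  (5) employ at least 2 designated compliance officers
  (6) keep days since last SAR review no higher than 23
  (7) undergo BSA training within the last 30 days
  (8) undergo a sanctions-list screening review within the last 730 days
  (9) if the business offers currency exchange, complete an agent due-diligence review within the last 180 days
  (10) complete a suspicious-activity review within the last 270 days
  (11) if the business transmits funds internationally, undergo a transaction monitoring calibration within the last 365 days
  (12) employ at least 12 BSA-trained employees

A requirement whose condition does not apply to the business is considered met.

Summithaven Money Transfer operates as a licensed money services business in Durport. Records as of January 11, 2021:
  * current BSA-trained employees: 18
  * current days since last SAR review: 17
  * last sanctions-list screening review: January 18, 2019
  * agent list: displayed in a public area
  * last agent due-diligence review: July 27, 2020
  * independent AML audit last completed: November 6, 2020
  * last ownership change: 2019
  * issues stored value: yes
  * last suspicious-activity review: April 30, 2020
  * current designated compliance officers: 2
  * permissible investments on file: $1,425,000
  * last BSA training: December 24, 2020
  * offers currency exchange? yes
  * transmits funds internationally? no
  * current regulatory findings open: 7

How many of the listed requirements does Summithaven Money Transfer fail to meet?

1. independent AML audit 66 days ago vs limit 60 → not met
2. condition 'issues stored value' holds; permissible investments $1,425,000 ≥ $1,350,000 → met
3. agent list present → met
4. regulatory findings open 7 > 4 → not met
5. designated compliance officers 2 ≥ 2 → met
6. days since last SAR review 17 ≤ 23 → met
7. BSA training 18 days ago vs limit 30 → met
8. sanctions-list screening review 724 days ago vs limit 730 → met
9. condition 'offers currency exchange' holds; agent due-diligence review 168 days ago vs limit 180 → met
10. suspicious-activity review 256 days ago vs limit 270 → met
11. condition 'transmits funds internationally' does not hold → requirement n/a → met
12. BSA-trained employees 18 ≥ 12 → met
Not met: 2 of 12

2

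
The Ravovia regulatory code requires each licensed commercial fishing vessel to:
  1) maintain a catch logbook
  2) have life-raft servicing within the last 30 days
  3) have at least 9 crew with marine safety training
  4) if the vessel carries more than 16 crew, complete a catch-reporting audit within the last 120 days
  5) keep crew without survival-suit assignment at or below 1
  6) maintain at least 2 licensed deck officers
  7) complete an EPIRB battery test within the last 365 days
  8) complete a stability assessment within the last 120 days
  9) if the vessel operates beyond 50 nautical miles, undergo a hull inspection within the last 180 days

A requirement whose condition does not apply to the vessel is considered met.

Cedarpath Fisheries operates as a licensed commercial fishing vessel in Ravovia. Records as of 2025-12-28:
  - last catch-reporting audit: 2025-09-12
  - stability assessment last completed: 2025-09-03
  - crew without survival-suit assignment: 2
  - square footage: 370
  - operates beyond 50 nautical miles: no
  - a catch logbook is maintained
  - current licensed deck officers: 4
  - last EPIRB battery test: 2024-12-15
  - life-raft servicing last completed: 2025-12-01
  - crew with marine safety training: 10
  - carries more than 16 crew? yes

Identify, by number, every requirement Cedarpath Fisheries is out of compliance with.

5, 7

1. catch logbook present → met
2. life-raft servicing 27 days ago vs limit 30 → met
3. crew with marine safety training 10 ≥ 9 → met
4. condition 'carries more than 16 crew' holds; catch-reporting audit 107 days ago vs limit 120 → met
5. crew without survival-suit assignment 2 > 1 → not met
6. licensed deck officers 4 ≥ 2 → met
7. EPIRB battery test 378 days ago vs limit 365 → not met
8. stability assessment 116 days ago vs limit 120 → met
9. condition 'operates beyond 50 nautical miles' does not hold → requirement n/a → met
Not met: 5, 7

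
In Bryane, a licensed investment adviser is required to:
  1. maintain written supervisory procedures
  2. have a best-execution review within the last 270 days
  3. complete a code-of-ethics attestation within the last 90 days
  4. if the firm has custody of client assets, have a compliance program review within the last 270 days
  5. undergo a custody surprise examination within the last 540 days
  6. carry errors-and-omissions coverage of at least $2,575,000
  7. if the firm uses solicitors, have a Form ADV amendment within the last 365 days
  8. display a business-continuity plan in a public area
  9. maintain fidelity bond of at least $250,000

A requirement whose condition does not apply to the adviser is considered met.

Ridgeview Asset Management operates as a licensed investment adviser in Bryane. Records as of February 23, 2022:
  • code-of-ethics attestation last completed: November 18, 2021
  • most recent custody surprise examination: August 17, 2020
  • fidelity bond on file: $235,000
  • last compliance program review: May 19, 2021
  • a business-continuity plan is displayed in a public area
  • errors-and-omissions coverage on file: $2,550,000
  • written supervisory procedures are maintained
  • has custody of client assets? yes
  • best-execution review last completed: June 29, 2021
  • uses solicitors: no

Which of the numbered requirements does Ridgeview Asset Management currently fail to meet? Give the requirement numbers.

3, 4, 5, 6, 9

1. written supervisory procedures present → met
2. best-execution review 239 days ago vs limit 270 → met
3. code-of-ethics attestation 97 days ago vs limit 90 → not met
4. condition 'has custody of client assets' holds; compliance program review 280 days ago vs limit 270 → not met
5. custody surprise examination 555 days ago vs limit 540 → not met
6. errors-and-omissions coverage $2,550,000 < $2,575,000 → not met
7. condition 'uses solicitors' does not hold → requirement n/a → met
8. business-continuity plan present → met
9. fidelity bond $235,000 < $250,000 → not met
Not met: 3, 4, 5, 6, 9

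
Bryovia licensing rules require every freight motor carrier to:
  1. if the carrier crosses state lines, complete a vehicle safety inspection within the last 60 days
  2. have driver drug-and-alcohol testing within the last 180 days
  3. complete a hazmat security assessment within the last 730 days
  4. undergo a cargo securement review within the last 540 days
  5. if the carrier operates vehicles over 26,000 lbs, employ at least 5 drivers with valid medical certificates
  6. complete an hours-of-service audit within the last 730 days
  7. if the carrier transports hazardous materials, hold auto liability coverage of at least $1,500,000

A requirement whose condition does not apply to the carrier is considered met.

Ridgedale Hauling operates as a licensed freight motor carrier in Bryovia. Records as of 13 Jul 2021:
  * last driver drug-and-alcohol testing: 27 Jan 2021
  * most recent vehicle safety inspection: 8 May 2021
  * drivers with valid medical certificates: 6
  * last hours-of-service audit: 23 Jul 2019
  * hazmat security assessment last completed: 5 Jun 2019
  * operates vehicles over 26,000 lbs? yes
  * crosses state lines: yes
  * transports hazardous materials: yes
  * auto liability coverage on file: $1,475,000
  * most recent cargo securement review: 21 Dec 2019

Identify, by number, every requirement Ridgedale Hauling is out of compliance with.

1, 3, 4, 7

1. condition 'crosses state lines' holds; vehicle safety inspection 66 days ago vs limit 60 → not met
2. driver drug-and-alcohol testing 167 days ago vs limit 180 → met
3. hazmat security assessment 769 days ago vs limit 730 → not met
4. cargo securement review 570 days ago vs limit 540 → not met
5. condition 'operates vehicles over 26,000 lbs' holds; drivers with valid medical certificates 6 ≥ 5 → met
6. hours-of-service audit 721 days ago vs limit 730 → met
7. condition 'transports hazardous materials' holds; auto liability coverage $1,475,000 < $1,500,000 → not met
Not met: 1, 3, 4, 7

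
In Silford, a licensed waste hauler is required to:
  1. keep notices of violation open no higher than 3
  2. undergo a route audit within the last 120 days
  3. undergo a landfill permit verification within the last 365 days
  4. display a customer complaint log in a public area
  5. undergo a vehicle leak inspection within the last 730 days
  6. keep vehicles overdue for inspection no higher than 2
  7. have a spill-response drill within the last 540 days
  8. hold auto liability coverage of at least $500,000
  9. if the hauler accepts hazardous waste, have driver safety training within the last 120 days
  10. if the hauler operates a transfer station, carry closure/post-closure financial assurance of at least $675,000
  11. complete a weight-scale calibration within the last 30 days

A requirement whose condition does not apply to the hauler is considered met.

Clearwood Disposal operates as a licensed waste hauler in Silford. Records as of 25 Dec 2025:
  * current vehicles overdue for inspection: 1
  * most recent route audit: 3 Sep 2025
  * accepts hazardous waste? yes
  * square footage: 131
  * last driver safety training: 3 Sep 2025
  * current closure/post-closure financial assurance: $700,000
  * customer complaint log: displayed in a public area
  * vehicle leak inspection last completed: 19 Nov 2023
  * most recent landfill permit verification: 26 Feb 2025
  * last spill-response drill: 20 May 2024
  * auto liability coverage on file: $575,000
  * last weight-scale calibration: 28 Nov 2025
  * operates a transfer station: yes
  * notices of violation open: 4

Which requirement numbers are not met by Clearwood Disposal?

1, 5, 7

1. notices of violation open 4 > 3 → not met
2. route audit 113 days ago vs limit 120 → met
3. landfill permit verification 302 days ago vs limit 365 → met
4. customer complaint log present → met
5. vehicle leak inspection 767 days ago vs limit 730 → not met
6. vehicles overdue for inspection 1 ≤ 2 → met
7. spill-response drill 584 days ago vs limit 540 → not met
8. auto liability coverage $575,000 ≥ $500,000 → met
9. condition 'accepts hazardous waste' holds; driver safety training 113 days ago vs limit 120 → met
10. condition 'operates a transfer station' holds; closure/post-closure financial assurance $700,000 ≥ $675,000 → met
11. weight-scale calibration 27 days ago vs limit 30 → met
Not met: 1, 5, 7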